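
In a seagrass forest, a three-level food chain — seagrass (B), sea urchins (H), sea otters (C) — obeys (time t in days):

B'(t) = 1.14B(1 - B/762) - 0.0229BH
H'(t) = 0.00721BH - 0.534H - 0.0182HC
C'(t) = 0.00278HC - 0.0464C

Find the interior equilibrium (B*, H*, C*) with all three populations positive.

B* ≈ 507, H* ≈ 16.7, C* ≈ 171

From dC/dt = 0: 0.00278H* = 0.0464, so H* = 16.7.
From dB/dt = 0: 1.14(1 - B*/762) = 0.0229·16.7, giving B* = 762·(1 - 0.335) = 507.
From dH/dt = 0: 0.00721·507 - 0.534 = 0.0182C*, so C* = 3.12/0.0182 = 171.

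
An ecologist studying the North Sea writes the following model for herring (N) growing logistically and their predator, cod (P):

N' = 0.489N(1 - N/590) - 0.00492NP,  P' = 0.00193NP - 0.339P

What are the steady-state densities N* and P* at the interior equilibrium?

From dP/dt = 0 with P > 0: 0.00193N* = 0.339, so N* = 176.
Substitute into dN/dt = 0: 0.489(1 - 176/590) = 0.00492P*.
The bracket is 0.702, giving P* = 0.343/0.00492 = 69.8.

N* ≈ 176, P* ≈ 69.8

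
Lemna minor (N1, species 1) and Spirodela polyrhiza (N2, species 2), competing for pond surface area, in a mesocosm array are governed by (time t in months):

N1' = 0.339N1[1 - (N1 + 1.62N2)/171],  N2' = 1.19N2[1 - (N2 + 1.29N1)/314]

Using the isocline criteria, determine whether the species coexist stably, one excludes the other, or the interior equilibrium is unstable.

Compare the nullcline intercepts: K1/α12 = 171/1.62 = 106 < K2 = 314; K2/α21 = 314/1.29 = 243 > K1 = 171.
Since the inequalities point opposite ways, species 2 can invade but species 1 cannot.

species 2 excludes species 1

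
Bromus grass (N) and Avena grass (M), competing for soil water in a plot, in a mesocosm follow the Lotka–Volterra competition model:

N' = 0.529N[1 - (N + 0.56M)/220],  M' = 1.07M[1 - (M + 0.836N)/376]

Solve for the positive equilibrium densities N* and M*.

N* ≈ 17.7, M* ≈ 361

Setting both brackets to zero gives the nullclines N + 0.56M = 220 and 0.836N + M = 376.
Substituting M = 376 - 0.836N into the first: N(1 - 0.56·0.836) = 220 - 0.56·376.
So N* = 9.44/0.532 = 17.7, and then M* = 376 - 0.836·17.7 = 361.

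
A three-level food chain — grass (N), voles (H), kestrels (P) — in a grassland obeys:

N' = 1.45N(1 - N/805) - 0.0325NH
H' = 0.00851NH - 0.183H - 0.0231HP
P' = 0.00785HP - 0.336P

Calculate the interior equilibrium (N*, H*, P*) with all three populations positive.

N* ≈ 32.7, H* ≈ 42.8, P* ≈ 4.13

From dP/dt = 0: 0.00785H* = 0.336, so H* = 42.8.
From dN/dt = 0: 1.45(1 - N*/805) = 0.0325·42.8, giving N* = 805·(1 - 0.959) = 32.7.
From dH/dt = 0: 0.00851·32.7 - 0.183 = 0.0231P*, so P* = 0.0954/0.0231 = 4.13.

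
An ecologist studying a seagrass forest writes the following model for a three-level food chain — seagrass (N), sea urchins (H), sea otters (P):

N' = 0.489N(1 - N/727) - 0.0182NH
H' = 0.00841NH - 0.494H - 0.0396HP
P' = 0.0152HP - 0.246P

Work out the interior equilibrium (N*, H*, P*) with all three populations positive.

N* ≈ 289, H* ≈ 16.2, P* ≈ 48.9

From dP/dt = 0: 0.0152H* = 0.246, so H* = 16.2.
From dN/dt = 0: 0.489(1 - N*/727) = 0.0182·16.2, giving N* = 727·(1 - 0.602) = 289.
From dH/dt = 0: 0.00841·289 - 0.494 = 0.0396P*, so P* = 1.94/0.0396 = 48.9.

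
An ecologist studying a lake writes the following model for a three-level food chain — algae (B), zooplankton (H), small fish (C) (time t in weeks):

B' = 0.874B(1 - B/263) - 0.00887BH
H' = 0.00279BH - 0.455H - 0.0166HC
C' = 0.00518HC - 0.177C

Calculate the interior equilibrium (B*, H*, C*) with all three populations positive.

From dC/dt = 0: 0.00518H* = 0.177, so H* = 34.2.
From dB/dt = 0: 0.874(1 - B*/263) = 0.00887·34.2, giving B* = 263·(1 - 0.347) = 172.
From dH/dt = 0: 0.00279·172 - 0.455 = 0.0166C*, so C* = 0.0243/0.0166 = 1.46.

B* ≈ 172, H* ≈ 34.2, C* ≈ 1.46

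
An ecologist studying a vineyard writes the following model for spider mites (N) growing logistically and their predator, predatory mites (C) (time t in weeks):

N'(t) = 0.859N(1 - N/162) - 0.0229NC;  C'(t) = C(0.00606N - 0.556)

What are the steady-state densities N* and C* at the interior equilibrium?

From dC/dt = 0 with C > 0: 0.00606N* = 0.556, so N* = 91.7.
Substitute into dN/dt = 0: 0.859(1 - 91.7/162) = 0.0229C*.
The bracket is 0.434, giving C* = 0.373/0.0229 = 16.3.

N* ≈ 91.7, C* ≈ 16.3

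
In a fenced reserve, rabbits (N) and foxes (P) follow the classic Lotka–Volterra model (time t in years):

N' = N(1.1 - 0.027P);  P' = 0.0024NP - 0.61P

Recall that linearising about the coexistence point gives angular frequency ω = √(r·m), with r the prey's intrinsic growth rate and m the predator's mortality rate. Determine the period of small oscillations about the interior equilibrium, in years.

T ≈ 7.67 years

Here r = 1.1 and m = 0.61, so r·m = 0.671.
ω = √0.671 = 0.819 per year, hence T = 2π/ω ≈ 7.67 years.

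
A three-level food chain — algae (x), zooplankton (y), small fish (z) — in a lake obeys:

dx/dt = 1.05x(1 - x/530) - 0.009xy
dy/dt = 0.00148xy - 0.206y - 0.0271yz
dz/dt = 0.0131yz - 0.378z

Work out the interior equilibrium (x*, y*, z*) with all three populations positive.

x* ≈ 399, y* ≈ 28.9, z* ≈ 14.2

From dz/dt = 0: 0.0131y* = 0.378, so y* = 28.9.
From dx/dt = 0: 1.05(1 - x*/530) = 0.009·28.9, giving x* = 530·(1 - 0.247) = 399.
From dy/dt = 0: 0.00148·399 - 0.206 = 0.0271z*, so z* = 0.384/0.0271 = 14.2.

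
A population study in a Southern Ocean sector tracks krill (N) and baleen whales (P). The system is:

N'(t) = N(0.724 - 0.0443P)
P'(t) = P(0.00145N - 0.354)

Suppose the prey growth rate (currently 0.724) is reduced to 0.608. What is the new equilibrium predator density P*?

P* ≈ 13.7

At the interior fixed point, setting dN/dt = 0 with N > 0 fixes P* = (prey growth rate)/(NP coefficient) — independent of the other coefficients.
With the change, P* = 0.608/0.0443 = 13.7; it falls from 16.3.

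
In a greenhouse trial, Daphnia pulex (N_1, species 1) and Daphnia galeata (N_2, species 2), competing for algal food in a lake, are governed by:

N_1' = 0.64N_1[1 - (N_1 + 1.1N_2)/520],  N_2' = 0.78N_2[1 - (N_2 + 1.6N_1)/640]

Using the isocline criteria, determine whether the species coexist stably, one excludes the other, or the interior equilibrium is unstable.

unstable coexistence (outcome depends on initial conditions)

Compare the nullcline intercepts: K1/α12 = 520/1.1 = 473 < K2 = 640; K2/α21 = 640/1.6 = 400 < K1 = 520.
Since both are reversed, neither can invade when rare; the interior point is a saddle.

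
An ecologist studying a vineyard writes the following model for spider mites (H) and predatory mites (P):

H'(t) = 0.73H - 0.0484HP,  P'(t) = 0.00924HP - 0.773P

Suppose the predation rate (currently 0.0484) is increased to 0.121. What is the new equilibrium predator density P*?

At the interior fixed point, setting dH/dt = 0 with H > 0 fixes P* = (prey growth rate)/(HP coefficient) — independent of the other coefficients.
With the change, P* = 0.73/0.121 = 6.03; it falls from 15.1.

P* ≈ 6.03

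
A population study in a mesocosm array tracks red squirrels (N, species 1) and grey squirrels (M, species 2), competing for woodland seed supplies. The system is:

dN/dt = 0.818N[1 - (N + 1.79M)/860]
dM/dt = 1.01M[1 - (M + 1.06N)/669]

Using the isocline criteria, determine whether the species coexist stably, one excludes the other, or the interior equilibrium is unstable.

unstable coexistence (outcome depends on initial conditions)

Compare the nullcline intercepts: K1/α12 = 860/1.79 = 480 < K2 = 669; K2/α21 = 669/1.06 = 631 < K1 = 860.
Since both are reversed, neither can invade when rare; the interior point is a saddle.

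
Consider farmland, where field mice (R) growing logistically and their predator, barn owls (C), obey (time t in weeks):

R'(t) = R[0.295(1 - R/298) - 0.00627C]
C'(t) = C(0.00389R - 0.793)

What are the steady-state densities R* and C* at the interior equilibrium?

From dC/dt = 0 with C > 0: 0.00389R* = 0.793, so R* = 204.
Substitute into dR/dt = 0: 0.295(1 - 204/298) = 0.00627C*.
The bracket is 0.316, giving C* = 0.0932/0.00627 = 14.9.

R* ≈ 204, C* ≈ 14.9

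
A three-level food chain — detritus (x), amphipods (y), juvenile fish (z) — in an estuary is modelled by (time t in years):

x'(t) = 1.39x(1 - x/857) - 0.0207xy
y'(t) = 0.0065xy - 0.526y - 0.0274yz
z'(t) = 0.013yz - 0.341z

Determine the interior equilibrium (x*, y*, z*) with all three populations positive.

From dz/dt = 0: 0.013y* = 0.341, so y* = 26.2.
From dx/dt = 0: 1.39(1 - x*/857) = 0.0207·26.2, giving x* = 857·(1 - 0.391) = 522.
From dy/dt = 0: 0.0065·522 - 0.526 = 0.0274z*, so z* = 2.87/0.0274 = 105.

x* ≈ 522, y* ≈ 26.2, z* ≈ 105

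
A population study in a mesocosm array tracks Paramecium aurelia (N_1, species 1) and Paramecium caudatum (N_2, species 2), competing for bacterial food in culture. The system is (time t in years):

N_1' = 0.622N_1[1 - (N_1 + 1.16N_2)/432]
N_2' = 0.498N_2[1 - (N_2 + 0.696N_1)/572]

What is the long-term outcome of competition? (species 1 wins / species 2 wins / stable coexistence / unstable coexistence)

Compare the nullcline intercepts: K1/α12 = 432/1.16 = 372 < K2 = 572; K2/α21 = 572/0.696 = 822 > K1 = 432.
Since the inequalities point opposite ways, species 2 can invade but species 1 cannot.

species 2 excludes species 1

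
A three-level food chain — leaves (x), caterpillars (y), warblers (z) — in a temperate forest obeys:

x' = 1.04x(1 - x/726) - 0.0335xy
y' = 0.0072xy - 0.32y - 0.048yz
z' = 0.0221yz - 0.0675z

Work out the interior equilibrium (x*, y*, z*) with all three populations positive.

From dz/dt = 0: 0.0221y* = 0.0675, so y* = 3.05.
From dx/dt = 0: 1.04(1 - x*/726) = 0.0335·3.05, giving x* = 726·(1 - 0.0984) = 655.
From dy/dt = 0: 0.0072·655 - 0.32 = 0.048z*, so z* = 4.39/0.048 = 91.5.

x* ≈ 655, y* ≈ 3.05, z* ≈ 91.5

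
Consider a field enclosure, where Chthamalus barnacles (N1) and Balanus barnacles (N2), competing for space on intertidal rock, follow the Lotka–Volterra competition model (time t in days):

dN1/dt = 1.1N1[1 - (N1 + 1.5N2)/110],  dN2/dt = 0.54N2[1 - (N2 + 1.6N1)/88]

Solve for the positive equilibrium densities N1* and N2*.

N1* ≈ 15.7, N2* ≈ 62.9

Setting both brackets to zero gives the nullclines N1 + 1.5N2 = 110 and 1.6N1 + N2 = 88.
Substituting N2 = 88 - 1.6N1 into the first: N1(1 - 1.5·1.6) = 110 - 1.5·88.
So N1* = -22/-1.4 = 15.7, and then N2* = 88 - 1.6·15.7 = 62.9.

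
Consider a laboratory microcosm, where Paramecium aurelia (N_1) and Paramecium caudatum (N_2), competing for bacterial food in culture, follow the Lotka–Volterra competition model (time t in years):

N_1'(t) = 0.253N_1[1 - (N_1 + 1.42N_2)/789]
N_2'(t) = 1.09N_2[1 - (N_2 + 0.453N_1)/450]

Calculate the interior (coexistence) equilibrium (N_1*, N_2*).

N_1* ≈ 420, N_2* ≈ 260

Setting both brackets to zero gives the nullclines N_1 + 1.42N_2 = 789 and 0.453N_1 + N_2 = 450.
Substituting N_2 = 450 - 0.453N_1 into the first: N_1(1 - 1.42·0.453) = 789 - 1.42·450.
So N_1* = 150/0.357 = 420, and then N_2* = 450 - 0.453·420 = 260.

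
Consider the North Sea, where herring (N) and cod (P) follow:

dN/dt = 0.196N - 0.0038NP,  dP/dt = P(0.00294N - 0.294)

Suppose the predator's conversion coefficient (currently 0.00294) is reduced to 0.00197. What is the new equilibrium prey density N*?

N* ≈ 149

At the interior fixed point, setting dP/dt = 0 with P > 0 fixes N* = (predator death rate)/(NP coefficient) — independent of the other coefficients.
With the change, N* = 0.294/0.00197 = 149; it rises from 100.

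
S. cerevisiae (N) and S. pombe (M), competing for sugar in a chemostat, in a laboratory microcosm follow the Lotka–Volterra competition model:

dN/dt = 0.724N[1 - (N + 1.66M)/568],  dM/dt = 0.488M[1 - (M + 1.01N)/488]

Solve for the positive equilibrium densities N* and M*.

N* ≈ 358, M* ≈ 127

Setting both brackets to zero gives the nullclines N + 1.66M = 568 and 1.01N + M = 488.
Substituting M = 488 - 1.01N into the first: N(1 - 1.66·1.01) = 568 - 1.66·488.
So N* = -242/-0.677 = 358, and then M* = 488 - 1.01·358 = 127.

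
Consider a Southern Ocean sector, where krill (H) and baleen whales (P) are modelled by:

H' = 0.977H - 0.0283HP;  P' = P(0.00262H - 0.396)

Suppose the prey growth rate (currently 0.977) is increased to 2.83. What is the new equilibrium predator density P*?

At the interior fixed point, setting dH/dt = 0 with H > 0 fixes P* = (prey growth rate)/(HP coefficient) — independent of the other coefficients.
With the change, P* = 2.83/0.0283 = 100; it rises from 34.5.

P* ≈ 100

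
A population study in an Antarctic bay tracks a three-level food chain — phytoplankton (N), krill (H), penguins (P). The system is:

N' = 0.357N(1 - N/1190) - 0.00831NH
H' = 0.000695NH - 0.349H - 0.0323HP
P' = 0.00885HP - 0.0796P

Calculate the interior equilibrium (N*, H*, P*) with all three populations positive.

From dP/dt = 0: 0.00885H* = 0.0796, so H* = 8.99.
From dN/dt = 0: 0.357(1 - N*/1190) = 0.00831·8.99, giving N* = 1190·(1 - 0.209) = 941.
From dH/dt = 0: 0.000695·941 - 0.349 = 0.0323P*, so P* = 0.305/0.0323 = 9.44.

N* ≈ 941, H* ≈ 8.99, P* ≈ 9.44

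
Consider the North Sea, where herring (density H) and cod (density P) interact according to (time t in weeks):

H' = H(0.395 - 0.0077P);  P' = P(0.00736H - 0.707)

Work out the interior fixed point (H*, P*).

Set dP/dt = 0 with P > 0: 0.00736H - 0.707 = 0, so H* = 0.707/0.00736 = 96.1.
Set dH/dt = 0 with H > 0: 0.395 - 0.0077P = 0, so P* = 0.395/0.0077 = 51.3.

H* ≈ 96.1, P* ≈ 51.3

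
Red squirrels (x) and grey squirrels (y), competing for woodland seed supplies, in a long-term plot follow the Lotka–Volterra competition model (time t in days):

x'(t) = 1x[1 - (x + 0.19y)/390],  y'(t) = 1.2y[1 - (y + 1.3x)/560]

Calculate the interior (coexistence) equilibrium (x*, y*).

Setting both brackets to zero gives the nullclines x + 0.19y = 390 and 1.3x + y = 560.
Substituting y = 560 - 1.3x into the first: x(1 - 0.19·1.3) = 390 - 0.19·560.
So x* = 284/0.753 = 377, and then y* = 560 - 1.3·377 = 70.4.

x* ≈ 377, y* ≈ 70.4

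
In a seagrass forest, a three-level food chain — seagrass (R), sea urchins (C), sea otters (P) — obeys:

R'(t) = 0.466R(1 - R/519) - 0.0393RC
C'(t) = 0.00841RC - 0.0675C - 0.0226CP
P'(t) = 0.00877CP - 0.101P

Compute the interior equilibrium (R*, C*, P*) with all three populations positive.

From dP/dt = 0: 0.00877C* = 0.101, so C* = 11.5.
From dR/dt = 0: 0.466(1 - R*/519) = 0.0393·11.5, giving R* = 519·(1 - 0.971) = 14.9.
From dC/dt = 0: 0.00841·14.9 - 0.0675 = 0.0226P*, so P* = 0.058/0.0226 = 2.57.

R* ≈ 14.9, C* ≈ 11.5, P* ≈ 2.57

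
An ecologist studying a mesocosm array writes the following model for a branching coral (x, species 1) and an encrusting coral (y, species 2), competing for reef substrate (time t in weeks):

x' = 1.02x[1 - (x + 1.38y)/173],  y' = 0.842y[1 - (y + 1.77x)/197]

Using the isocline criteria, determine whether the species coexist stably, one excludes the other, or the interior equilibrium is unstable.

Compare the nullcline intercepts: K1/α12 = 173/1.38 = 125 < K2 = 197; K2/α21 = 197/1.77 = 111 < K1 = 173.
Since both are reversed, neither can invade when rare; the interior point is a saddle.

unstable coexistence (outcome depends on initial conditions)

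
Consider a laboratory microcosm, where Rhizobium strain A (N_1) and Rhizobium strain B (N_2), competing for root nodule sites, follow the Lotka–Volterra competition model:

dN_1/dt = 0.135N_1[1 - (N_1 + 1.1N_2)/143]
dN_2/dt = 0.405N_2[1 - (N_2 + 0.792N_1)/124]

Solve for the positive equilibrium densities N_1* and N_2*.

N_1* ≈ 51.2, N_2* ≈ 83.4

Setting both brackets to zero gives the nullclines N_1 + 1.1N_2 = 143 and 0.792N_1 + N_2 = 124.
Substituting N_2 = 124 - 0.792N_1 into the first: N_1(1 - 1.1·0.792) = 143 - 1.1·124.
So N_1* = 6.6/0.129 = 51.2, and then N_2* = 124 - 0.792·51.2 = 83.4.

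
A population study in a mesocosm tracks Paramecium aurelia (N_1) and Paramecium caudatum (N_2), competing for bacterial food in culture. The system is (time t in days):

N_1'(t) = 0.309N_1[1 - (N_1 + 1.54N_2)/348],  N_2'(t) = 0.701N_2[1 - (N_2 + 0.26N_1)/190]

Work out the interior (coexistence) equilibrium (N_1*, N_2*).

Setting both brackets to zero gives the nullclines N_1 + 1.54N_2 = 348 and 0.26N_1 + N_2 = 190.
Substituting N_2 = 190 - 0.26N_1 into the first: N_1(1 - 1.54·0.26) = 348 - 1.54·190.
So N_1* = 55.4/0.6 = 92.4, and then N_2* = 190 - 0.26·92.4 = 166.

N_1* ≈ 92.4, N_2* ≈ 166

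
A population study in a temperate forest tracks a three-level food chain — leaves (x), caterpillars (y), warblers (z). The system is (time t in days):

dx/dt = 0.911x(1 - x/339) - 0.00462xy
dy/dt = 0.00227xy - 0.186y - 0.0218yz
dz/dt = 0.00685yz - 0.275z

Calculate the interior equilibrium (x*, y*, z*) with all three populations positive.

From dz/dt = 0: 0.00685y* = 0.275, so y* = 40.1.
From dx/dt = 0: 0.911(1 - x*/339) = 0.00462·40.1, giving x* = 339·(1 - 0.204) = 270.
From dy/dt = 0: 0.00227·270 - 0.186 = 0.0218z*, so z* = 0.427/0.0218 = 19.6.

x* ≈ 270, y* ≈ 40.1, z* ≈ 19.6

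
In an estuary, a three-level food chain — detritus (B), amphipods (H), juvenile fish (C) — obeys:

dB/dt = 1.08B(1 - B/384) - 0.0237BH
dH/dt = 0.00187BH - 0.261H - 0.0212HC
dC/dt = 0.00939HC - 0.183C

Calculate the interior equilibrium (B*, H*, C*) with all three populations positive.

From dC/dt = 0: 0.00939H* = 0.183, so H* = 19.5.
From dB/dt = 0: 1.08(1 - B*/384) = 0.0237·19.5, giving B* = 384·(1 - 0.428) = 220.
From dH/dt = 0: 0.00187·220 - 0.261 = 0.0212C*, so C* = 0.15/0.0212 = 7.07.

B* ≈ 220, H* ≈ 19.5, C* ≈ 7.07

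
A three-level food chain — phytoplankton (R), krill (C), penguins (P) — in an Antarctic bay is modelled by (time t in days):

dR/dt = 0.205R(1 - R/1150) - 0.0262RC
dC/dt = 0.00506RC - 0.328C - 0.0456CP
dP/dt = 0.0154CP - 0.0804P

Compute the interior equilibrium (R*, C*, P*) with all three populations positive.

From dP/dt = 0: 0.0154C* = 0.0804, so C* = 5.22.
From dR/dt = 0: 0.205(1 - R*/1150) = 0.0262·5.22, giving R* = 1150·(1 - 0.667) = 383.
From dC/dt = 0: 0.00506·383 - 0.328 = 0.0456P*, so P* = 1.61/0.0456 = 35.3.

R* ≈ 383, C* ≈ 5.22, P* ≈ 35.3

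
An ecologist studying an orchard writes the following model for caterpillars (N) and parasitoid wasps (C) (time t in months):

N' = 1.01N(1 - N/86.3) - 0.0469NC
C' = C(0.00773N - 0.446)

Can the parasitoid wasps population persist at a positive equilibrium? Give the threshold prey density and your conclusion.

Threshold N = 57.7; K > 57.7, so yes, the predator persists.

The predator equation gives dC/dt > 0 only when N > 0.446/0.00773 = 57.7.
Without the predator, N → K = 86.3. Since 86.3 > 57.7, the predator can invade and persist.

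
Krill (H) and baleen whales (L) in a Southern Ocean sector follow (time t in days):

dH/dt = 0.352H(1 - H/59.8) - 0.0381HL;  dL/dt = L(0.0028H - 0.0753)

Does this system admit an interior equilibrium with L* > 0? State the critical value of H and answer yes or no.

Threshold H = 26.9; K > 26.9, so yes, the predator persists.

The predator equation gives dL/dt > 0 only when H > 0.0753/0.0028 = 26.9.
Without the predator, H → K = 59.8. Since 59.8 > 26.9, the predator can invade and persist.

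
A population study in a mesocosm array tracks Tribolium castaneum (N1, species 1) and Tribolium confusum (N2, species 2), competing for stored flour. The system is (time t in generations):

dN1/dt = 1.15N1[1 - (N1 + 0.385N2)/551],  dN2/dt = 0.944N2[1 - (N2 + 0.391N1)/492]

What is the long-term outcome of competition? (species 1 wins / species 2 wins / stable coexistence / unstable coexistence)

stable coexistence

Compare the nullcline intercepts: K1/α12 = 551/0.385 = 1430 > K2 = 492; K2/α21 = 492/0.391 = 1260 > K1 = 551.
Since both inequalities hold, each species can invade when rare, so the interior equilibrium is stable.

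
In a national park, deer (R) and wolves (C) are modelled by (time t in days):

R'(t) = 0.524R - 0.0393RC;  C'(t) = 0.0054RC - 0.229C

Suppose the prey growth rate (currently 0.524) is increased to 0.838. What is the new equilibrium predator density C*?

C* ≈ 21.3

At the interior fixed point, setting dR/dt = 0 with R > 0 fixes C* = (prey growth rate)/(RC coefficient) — independent of the other coefficients.
With the change, C* = 0.838/0.0393 = 21.3; it rises from 13.3.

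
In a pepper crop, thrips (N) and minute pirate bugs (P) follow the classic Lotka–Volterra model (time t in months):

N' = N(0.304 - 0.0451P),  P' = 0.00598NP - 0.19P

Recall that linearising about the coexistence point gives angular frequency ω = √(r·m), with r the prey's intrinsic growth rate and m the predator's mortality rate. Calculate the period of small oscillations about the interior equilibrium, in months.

T ≈ 26.1 months

Here r = 0.304 and m = 0.19, so r·m = 0.0578.
ω = √0.0578 = 0.24 per month, hence T = 2π/ω ≈ 26.1 months.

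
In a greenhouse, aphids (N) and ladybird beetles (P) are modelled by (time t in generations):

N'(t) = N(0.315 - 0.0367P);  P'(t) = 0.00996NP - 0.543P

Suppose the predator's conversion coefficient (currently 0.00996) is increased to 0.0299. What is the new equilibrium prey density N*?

N* ≈ 18.2

At the interior fixed point, setting dP/dt = 0 with P > 0 fixes N* = (predator death rate)/(NP coefficient) — independent of the other coefficients.
With the change, N* = 0.543/0.0299 = 18.2; it falls from 54.5.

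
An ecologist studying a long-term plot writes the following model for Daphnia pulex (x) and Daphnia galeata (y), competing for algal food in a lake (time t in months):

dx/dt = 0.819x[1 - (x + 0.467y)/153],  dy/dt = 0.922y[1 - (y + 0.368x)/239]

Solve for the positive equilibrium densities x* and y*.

Setting both brackets to zero gives the nullclines x + 0.467y = 153 and 0.368x + y = 239.
Substituting y = 239 - 0.368x into the first: x(1 - 0.467·0.368) = 153 - 0.467·239.
So x* = 41.4/0.828 = 50, and then y* = 239 - 0.368·50 = 221.

x* ≈ 50, y* ≈ 221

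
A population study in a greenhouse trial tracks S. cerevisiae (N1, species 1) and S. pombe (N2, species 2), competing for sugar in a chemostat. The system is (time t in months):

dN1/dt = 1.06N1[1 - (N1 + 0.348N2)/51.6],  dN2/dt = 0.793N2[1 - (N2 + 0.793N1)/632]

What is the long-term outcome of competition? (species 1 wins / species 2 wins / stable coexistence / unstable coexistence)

Compare the nullcline intercepts: K1/α12 = 51.6/0.348 = 148 < K2 = 632; K2/α21 = 632/0.793 = 797 > K1 = 51.6.
Since the inequalities point opposite ways, species 2 can invade but species 1 cannot.

species 2 excludes species 1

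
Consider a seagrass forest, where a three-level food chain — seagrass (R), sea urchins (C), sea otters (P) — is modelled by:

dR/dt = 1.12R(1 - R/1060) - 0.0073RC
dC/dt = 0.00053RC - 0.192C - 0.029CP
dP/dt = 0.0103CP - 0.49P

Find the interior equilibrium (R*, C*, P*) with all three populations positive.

R* ≈ 731, C* ≈ 47.6, P* ≈ 6.74

From dP/dt = 0: 0.0103C* = 0.49, so C* = 47.6.
From dR/dt = 0: 1.12(1 - R*/1060) = 0.0073·47.6, giving R* = 1060·(1 - 0.31) = 731.
From dC/dt = 0: 0.00053·731 - 0.192 = 0.029P*, so P* = 0.196/0.029 = 6.74.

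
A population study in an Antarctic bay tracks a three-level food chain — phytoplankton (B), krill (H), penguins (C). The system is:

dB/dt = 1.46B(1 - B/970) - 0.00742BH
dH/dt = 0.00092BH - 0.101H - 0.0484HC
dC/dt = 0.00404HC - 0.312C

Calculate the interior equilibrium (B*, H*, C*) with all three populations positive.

B* ≈ 589, H* ≈ 77.2, C* ≈ 9.11

From dC/dt = 0: 0.00404H* = 0.312, so H* = 77.2.
From dB/dt = 0: 1.46(1 - B*/970) = 0.00742·77.2, giving B* = 970·(1 - 0.392) = 589.
From dH/dt = 0: 0.00092·589 - 0.101 = 0.0484C*, so C* = 0.441/0.0484 = 9.11.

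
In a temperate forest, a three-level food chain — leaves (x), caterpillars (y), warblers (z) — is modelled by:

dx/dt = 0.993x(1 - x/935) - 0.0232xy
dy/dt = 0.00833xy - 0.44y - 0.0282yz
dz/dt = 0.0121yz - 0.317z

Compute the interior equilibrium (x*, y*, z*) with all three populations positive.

x* ≈ 363, y* ≈ 26.2, z* ≈ 91.5

From dz/dt = 0: 0.0121y* = 0.317, so y* = 26.2.
From dx/dt = 0: 0.993(1 - x*/935) = 0.0232·26.2, giving x* = 935·(1 - 0.612) = 363.
From dy/dt = 0: 0.00833·363 - 0.44 = 0.0282z*, so z* = 2.58/0.0282 = 91.5.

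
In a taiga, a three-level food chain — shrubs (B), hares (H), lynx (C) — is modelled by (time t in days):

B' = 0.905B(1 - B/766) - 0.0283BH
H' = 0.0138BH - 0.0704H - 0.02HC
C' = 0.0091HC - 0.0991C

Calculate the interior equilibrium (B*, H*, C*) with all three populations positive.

B* ≈ 505, H* ≈ 10.9, C* ≈ 345

From dC/dt = 0: 0.0091H* = 0.0991, so H* = 10.9.
From dB/dt = 0: 0.905(1 - B*/766) = 0.0283·10.9, giving B* = 766·(1 - 0.341) = 505.
From dH/dt = 0: 0.0138·505 - 0.0704 = 0.02C*, so C* = 6.9/0.02 = 345.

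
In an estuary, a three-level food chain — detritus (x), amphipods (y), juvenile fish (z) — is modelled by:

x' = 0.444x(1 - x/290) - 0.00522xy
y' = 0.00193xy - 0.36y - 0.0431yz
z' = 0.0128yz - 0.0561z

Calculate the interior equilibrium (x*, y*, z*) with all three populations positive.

x* ≈ 275, y* ≈ 4.38, z* ≈ 3.96

From dz/dt = 0: 0.0128y* = 0.0561, so y* = 4.38.
From dx/dt = 0: 0.444(1 - x*/290) = 0.00522·4.38, giving x* = 290·(1 - 0.0515) = 275.
From dy/dt = 0: 0.00193·275 - 0.36 = 0.0431z*, so z* = 0.171/0.0431 = 3.96.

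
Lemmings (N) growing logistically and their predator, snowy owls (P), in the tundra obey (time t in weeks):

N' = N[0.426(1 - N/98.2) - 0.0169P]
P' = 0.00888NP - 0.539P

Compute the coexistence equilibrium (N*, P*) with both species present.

N* ≈ 60.7, P* ≈ 9.63

From dP/dt = 0 with P > 0: 0.00888N* = 0.539, so N* = 60.7.
Substitute into dN/dt = 0: 0.426(1 - 60.7/98.2) = 0.0169P*.
The bracket is 0.382, giving P* = 0.163/0.0169 = 9.63.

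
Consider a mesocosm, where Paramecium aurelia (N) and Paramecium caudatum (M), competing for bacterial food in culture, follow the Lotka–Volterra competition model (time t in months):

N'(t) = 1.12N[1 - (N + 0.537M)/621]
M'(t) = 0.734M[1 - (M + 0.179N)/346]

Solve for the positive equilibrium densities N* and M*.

Setting both brackets to zero gives the nullclines N + 0.537M = 621 and 0.179N + M = 346.
Substituting M = 346 - 0.179N into the first: N(1 - 0.537·0.179) = 621 - 0.537·346.
So N* = 435/0.904 = 481, and then M* = 346 - 0.179·481 = 260.

N* ≈ 481, M* ≈ 260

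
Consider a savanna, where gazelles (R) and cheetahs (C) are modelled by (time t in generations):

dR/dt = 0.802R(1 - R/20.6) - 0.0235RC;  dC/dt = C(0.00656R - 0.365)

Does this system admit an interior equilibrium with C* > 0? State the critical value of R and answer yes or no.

The predator equation gives dC/dt > 0 only when R > 0.365/0.00656 = 55.6.
Without the predator, R → K = 20.6. Since 20.6 < 55.6, the predator cannot invade.

Threshold R = 55.6; K < 55.6, so no, the predator goes extinct.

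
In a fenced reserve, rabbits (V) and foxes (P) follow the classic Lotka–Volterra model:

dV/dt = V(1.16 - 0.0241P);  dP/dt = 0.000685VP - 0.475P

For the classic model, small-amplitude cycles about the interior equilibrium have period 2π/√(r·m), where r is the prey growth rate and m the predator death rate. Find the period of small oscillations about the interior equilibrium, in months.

T ≈ 8.46 months

Here r = 1.16 and m = 0.475, so r·m = 0.551.
ω = √0.551 = 0.742 per month, hence T = 2π/ω ≈ 8.46 months.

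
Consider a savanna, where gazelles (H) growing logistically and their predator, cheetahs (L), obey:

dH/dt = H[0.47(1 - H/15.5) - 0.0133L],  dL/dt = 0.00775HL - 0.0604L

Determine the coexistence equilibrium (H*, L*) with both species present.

From dL/dt = 0 with L > 0: 0.00775H* = 0.0604, so H* = 7.79.
Substitute into dH/dt = 0: 0.47(1 - 7.79/15.5) = 0.0133L*.
The bracket is 0.497, giving L* = 0.234/0.0133 = 17.6.

H* ≈ 7.79, L* ≈ 17.6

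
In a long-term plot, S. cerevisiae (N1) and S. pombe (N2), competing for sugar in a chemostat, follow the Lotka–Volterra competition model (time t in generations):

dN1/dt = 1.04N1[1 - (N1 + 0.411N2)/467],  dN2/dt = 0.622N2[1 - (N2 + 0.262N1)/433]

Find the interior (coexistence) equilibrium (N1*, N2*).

Setting both brackets to zero gives the nullclines N1 + 0.411N2 = 467 and 0.262N1 + N2 = 433.
Substituting N2 = 433 - 0.262N1 into the first: N1(1 - 0.411·0.262) = 467 - 0.411·433.
So N1* = 289/0.892 = 324, and then N2* = 433 - 0.262·324 = 348.

N1* ≈ 324, N2* ≈ 348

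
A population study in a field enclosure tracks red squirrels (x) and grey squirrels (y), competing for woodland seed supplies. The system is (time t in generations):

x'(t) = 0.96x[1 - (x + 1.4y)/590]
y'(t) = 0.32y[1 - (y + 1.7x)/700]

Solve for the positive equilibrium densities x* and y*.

Setting both brackets to zero gives the nullclines x + 1.4y = 590 and 1.7x + y = 700.
Substituting y = 700 - 1.7x into the first: x(1 - 1.4·1.7) = 590 - 1.4·700.
So x* = -390/-1.38 = 283, and then y* = 700 - 1.7·283 = 220.

x* ≈ 283, y* ≈ 220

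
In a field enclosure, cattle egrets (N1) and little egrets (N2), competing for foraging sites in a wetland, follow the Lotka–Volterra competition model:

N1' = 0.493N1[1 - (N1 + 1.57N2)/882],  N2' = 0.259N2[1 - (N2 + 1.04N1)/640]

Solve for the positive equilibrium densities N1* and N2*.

N1* ≈ 194, N2* ≈ 438

Setting both brackets to zero gives the nullclines N1 + 1.57N2 = 882 and 1.04N1 + N2 = 640.
Substituting N2 = 640 - 1.04N1 into the first: N1(1 - 1.57·1.04) = 882 - 1.57·640.
So N1* = -123/-0.633 = 194, and then N2* = 640 - 1.04·194 = 438.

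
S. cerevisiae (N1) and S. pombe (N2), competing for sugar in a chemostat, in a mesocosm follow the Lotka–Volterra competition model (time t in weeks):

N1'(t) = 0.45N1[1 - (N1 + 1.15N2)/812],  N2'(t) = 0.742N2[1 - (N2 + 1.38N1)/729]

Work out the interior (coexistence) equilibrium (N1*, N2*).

N1* ≈ 44.9, N2* ≈ 667

Setting both brackets to zero gives the nullclines N1 + 1.15N2 = 812 and 1.38N1 + N2 = 729.
Substituting N2 = 729 - 1.38N1 into the first: N1(1 - 1.15·1.38) = 812 - 1.15·729.
So N1* = -26.3/-0.587 = 44.9, and then N2* = 729 - 1.38·44.9 = 667.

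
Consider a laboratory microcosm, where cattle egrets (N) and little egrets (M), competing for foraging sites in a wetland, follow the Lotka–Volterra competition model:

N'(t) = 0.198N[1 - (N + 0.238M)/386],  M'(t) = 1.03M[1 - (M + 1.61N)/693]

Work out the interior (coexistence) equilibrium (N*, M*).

N* ≈ 358, M* ≈ 116

Setting both brackets to zero gives the nullclines N + 0.238M = 386 and 1.61N + M = 693.
Substituting M = 693 - 1.61N into the first: N(1 - 0.238·1.61) = 386 - 0.238·693.
So N* = 221/0.617 = 358, and then M* = 693 - 1.61·358 = 116.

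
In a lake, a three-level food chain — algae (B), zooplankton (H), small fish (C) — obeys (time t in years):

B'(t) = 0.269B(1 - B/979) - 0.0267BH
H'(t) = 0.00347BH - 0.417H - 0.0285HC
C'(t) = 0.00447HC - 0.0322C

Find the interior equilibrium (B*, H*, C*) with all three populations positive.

From dC/dt = 0: 0.00447H* = 0.0322, so H* = 7.2.
From dB/dt = 0: 0.269(1 - B*/979) = 0.0267·7.2, giving B* = 979·(1 - 0.715) = 279.
From dH/dt = 0: 0.00347·279 - 0.417 = 0.0285C*, so C* = 0.551/0.0285 = 19.3.

B* ≈ 279, H* ≈ 7.2, C* ≈ 19.3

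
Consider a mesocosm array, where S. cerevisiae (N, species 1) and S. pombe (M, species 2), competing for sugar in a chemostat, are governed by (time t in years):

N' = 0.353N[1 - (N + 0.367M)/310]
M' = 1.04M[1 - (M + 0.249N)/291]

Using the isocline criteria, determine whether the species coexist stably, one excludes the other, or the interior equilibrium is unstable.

stable coexistence

Compare the nullcline intercepts: K1/α12 = 310/0.367 = 845 > K2 = 291; K2/α21 = 291/0.249 = 1170 > K1 = 310.
Since both inequalities hold, each species can invade when rare, so the interior equilibrium is stable.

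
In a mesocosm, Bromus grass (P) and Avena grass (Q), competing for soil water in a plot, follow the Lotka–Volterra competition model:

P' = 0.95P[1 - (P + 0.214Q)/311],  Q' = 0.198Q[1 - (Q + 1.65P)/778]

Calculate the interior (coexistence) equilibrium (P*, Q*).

Setting both brackets to zero gives the nullclines P + 0.214Q = 311 and 1.65P + Q = 778.
Substituting Q = 778 - 1.65P into the first: P(1 - 0.214·1.65) = 311 - 0.214·778.
So P* = 145/0.647 = 223, and then Q* = 778 - 1.65·223 = 409.

P* ≈ 223, Q* ≈ 409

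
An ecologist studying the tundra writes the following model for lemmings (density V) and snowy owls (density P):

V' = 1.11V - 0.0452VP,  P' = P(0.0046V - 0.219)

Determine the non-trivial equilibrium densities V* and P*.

V* ≈ 47.6, P* ≈ 24.6

Set dP/dt = 0 with P > 0: 0.0046V - 0.219 = 0, so V* = 0.219/0.0046 = 47.6.
Set dV/dt = 0 with V > 0: 1.11 - 0.0452P = 0, so P* = 1.11/0.0452 = 24.6.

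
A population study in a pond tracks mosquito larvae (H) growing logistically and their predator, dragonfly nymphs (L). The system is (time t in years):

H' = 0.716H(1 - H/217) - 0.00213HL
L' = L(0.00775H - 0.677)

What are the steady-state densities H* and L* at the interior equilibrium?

From dL/dt = 0 with L > 0: 0.00775H* = 0.677, so H* = 87.4.
Substitute into dH/dt = 0: 0.716(1 - 87.4/217) = 0.00213L*.
The bracket is 0.597, giving L* = 0.428/0.00213 = 201.

H* ≈ 87.4, L* ≈ 201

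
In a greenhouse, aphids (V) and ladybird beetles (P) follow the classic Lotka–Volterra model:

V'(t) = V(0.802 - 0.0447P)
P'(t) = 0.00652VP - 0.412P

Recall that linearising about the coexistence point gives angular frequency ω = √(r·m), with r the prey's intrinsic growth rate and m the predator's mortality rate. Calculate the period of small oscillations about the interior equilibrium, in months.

T ≈ 10.9 months

Here r = 0.802 and m = 0.412, so r·m = 0.33.
ω = √0.33 = 0.575 per month, hence T = 2π/ω ≈ 10.9 months.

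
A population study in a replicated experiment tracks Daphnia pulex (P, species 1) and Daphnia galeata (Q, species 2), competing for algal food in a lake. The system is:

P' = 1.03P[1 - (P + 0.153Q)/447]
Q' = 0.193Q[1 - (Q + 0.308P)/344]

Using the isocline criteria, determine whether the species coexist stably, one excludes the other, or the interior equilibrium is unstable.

stable coexistence

Compare the nullcline intercepts: K1/α12 = 447/0.153 = 2920 > K2 = 344; K2/α21 = 344/0.308 = 1120 > K1 = 447.
Since both inequalities hold, each species can invade when rare, so the interior equilibrium is stable.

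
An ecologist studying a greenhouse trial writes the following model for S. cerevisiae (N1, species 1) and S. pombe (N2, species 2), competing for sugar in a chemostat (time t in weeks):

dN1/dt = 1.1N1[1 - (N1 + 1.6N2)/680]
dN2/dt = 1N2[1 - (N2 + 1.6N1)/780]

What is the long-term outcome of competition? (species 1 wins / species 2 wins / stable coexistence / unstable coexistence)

Compare the nullcline intercepts: K1/α12 = 680/1.6 = 425 < K2 = 780; K2/α21 = 780/1.6 = 488 < K1 = 680.
Since both are reversed, neither can invade when rare; the interior point is a saddle.

unstable coexistence (outcome depends on initial conditions)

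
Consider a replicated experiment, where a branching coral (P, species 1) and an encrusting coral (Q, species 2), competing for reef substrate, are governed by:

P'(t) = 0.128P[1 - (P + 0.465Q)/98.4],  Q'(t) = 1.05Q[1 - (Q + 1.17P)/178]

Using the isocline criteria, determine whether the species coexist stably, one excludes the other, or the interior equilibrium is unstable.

stable coexistence

Compare the nullcline intercepts: K1/α12 = 98.4/0.465 = 212 > K2 = 178; K2/α21 = 178/1.17 = 152 > K1 = 98.4.
Since both inequalities hold, each species can invade when rare, so the interior equilibrium is stable.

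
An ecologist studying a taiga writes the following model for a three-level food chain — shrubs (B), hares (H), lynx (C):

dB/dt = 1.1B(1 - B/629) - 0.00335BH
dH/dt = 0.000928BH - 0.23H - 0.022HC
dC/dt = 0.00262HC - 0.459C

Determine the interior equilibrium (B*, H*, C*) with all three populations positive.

B* ≈ 293, H* ≈ 175, C* ≈ 1.92

From dC/dt = 0: 0.00262H* = 0.459, so H* = 175.
From dB/dt = 0: 1.1(1 - B*/629) = 0.00335·175, giving B* = 629·(1 - 0.534) = 293.
From dH/dt = 0: 0.000928·293 - 0.23 = 0.022C*, so C* = 0.0423/0.022 = 1.92.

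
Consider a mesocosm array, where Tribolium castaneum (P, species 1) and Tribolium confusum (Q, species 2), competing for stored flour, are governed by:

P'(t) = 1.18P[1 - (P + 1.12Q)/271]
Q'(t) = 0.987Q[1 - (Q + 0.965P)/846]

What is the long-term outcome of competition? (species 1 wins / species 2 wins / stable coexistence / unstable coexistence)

Compare the nullcline intercepts: K1/α12 = 271/1.12 = 242 < K2 = 846; K2/α21 = 846/0.965 = 877 > K1 = 271.
Since the inequalities point opposite ways, species 2 can invade but species 1 cannot.

species 2 excludes species 1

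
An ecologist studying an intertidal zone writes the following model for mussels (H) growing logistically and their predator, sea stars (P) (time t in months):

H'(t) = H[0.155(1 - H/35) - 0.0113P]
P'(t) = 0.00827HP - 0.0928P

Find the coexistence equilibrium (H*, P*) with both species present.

H* ≈ 11.2, P* ≈ 9.32

From dP/dt = 0 with P > 0: 0.00827H* = 0.0928, so H* = 11.2.
Substitute into dH/dt = 0: 0.155(1 - 11.2/35) = 0.0113P*.
The bracket is 0.679, giving P* = 0.105/0.0113 = 9.32.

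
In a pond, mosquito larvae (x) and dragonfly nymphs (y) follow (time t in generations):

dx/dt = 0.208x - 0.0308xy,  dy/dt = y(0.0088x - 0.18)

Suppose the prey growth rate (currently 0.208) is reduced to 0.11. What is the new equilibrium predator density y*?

y* ≈ 3.57

At the interior fixed point, setting dx/dt = 0 with x > 0 fixes y* = (prey growth rate)/(xy coefficient) — independent of the other coefficients.
With the change, y* = 0.11/0.0308 = 3.57; it falls from 6.75.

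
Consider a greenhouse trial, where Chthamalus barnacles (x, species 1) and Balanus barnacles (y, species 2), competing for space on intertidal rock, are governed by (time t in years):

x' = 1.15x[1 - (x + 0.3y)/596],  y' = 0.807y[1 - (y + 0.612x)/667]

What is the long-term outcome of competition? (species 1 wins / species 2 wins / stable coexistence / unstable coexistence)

stable coexistence

Compare the nullcline intercepts: K1/α12 = 596/0.3 = 1990 > K2 = 667; K2/α21 = 667/0.612 = 1090 > K1 = 596.
Since both inequalities hold, each species can invade when rare, so the interior equilibrium is stable.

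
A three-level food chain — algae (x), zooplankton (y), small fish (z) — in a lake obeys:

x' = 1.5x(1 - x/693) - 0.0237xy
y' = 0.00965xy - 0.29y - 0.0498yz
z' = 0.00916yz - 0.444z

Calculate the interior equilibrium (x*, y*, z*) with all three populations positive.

From dz/dt = 0: 0.00916y* = 0.444, so y* = 48.5.
From dx/dt = 0: 1.5(1 - x*/693) = 0.0237·48.5, giving x* = 693·(1 - 0.766) = 162.
From dy/dt = 0: 0.00965·162 - 0.29 = 0.0498z*, so z* = 1.28/0.0498 = 25.6.

x* ≈ 162, y* ≈ 48.5, z* ≈ 25.6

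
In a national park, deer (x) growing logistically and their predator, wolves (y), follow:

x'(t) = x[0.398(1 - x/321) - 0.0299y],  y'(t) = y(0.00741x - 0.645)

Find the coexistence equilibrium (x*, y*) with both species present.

x* ≈ 87, y* ≈ 9.7

From dy/dt = 0 with y > 0: 0.00741x* = 0.645, so x* = 87.
Substitute into dx/dt = 0: 0.398(1 - 87/321) = 0.0299y*.
The bracket is 0.729, giving y* = 0.29/0.0299 = 9.7.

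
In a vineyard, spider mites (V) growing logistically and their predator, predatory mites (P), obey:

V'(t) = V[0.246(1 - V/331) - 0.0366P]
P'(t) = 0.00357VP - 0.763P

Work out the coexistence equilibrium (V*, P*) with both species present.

V* ≈ 214, P* ≈ 2.38

From dP/dt = 0 with P > 0: 0.00357V* = 0.763, so V* = 214.
Substitute into dV/dt = 0: 0.246(1 - 214/331) = 0.0366P*.
The bracket is 0.354, giving P* = 0.0872/0.0366 = 2.38.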